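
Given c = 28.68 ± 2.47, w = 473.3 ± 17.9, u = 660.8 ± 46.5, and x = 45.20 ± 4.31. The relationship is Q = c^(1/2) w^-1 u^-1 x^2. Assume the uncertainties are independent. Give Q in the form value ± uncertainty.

Since Q is a product/quotient, work with relative uncertainties:
  (½·δc/c)² = (0.5×0.0861)² = 0.00185;  (-1·δw/w)² = (-1×0.0378)² = 0.00143;  (-1·δu/u)² = (-1×0.0704)² = 0.00495;  (2·δx/x)² = (2×0.0954)² = 0.0364
δQ/Q = √(0.0446) = 0.211
Q = 0.03498, so δQ = 0.211 × 0.03498 = 0.00739.

0.03498 ± 0.00739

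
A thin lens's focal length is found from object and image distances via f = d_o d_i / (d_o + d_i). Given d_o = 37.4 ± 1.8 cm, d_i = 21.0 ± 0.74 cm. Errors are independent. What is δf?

∂f/∂d_o = (d_i/(d_o+d_i))² = 0.129;  ∂f/∂d_i = (d_o/(d_o+d_i))² = 0.410
δf = √((∂f/∂d_o · δd_o)² + (∂f/∂d_i · δd_i)²) = √(0.0542 + 0.0921) = 0.382 cm

0.382 cm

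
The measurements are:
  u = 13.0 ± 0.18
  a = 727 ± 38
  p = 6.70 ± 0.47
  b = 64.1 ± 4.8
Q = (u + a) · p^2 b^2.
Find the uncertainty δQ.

2.89e+07

Let w = u + a = 740. δw = √(δu² + δa²) = √(0.0324 + 1440) = 38.0, so δw/w = 0.0514.
Q is then a monomial in w, p, b:
δQ/Q = √((δw/w)² + (2·δp/p)² + (2·δb/b)²) = √(0.00264 + 0.0197 + 0.0224) = 0.212
Q = 1.36e+08, so δQ = 0.212 × 1.36e+08 = 2.89e+07.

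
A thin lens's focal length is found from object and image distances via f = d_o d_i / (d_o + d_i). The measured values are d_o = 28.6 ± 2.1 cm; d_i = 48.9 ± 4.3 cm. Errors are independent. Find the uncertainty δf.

1.02 cm

∂f/∂d_o = (d_i/(d_o+d_i))² = 0.398;  ∂f/∂d_i = (d_o/(d_o+d_i))² = 0.136
δf = √((∂f/∂d_o · δd_o)² + (∂f/∂d_i · δd_i)²) = √(0.699 + 0.343) = 1.02 cm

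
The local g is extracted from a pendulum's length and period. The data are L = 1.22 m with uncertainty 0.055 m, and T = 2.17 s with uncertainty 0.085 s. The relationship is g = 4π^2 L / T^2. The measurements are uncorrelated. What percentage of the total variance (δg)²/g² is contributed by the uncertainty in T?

(δg/g)² = (1·δL/L)² + (-2·δT/T)²
  L term: (1×0.0451)² = 0.00203
  T term: (-2×0.0392)² = 0.00614
Total = 0.00817. Share from T = 0.00614/0.00817 = 0.751.

75.1%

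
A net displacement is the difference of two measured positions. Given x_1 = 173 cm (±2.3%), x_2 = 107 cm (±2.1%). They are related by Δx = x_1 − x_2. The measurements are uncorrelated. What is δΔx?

4.57 cm

Each term contributes (cᵢ δxᵢ)² to (δΔx)²:
  (δx_1)² = 15.8;  (δx_2)² = 5.05
δΔx = √(20.9) = 4.57 cm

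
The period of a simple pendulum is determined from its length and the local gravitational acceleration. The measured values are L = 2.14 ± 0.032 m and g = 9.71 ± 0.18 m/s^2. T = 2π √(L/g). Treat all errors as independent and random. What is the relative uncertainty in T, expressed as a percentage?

For a monomial T ∝ L^(1/2), g^(-1/2), fractional errors add in quadrature:
  (½·δL/L)² = (0.5×0.0150)² = 5.59e-05;  (−½·δg/g)² = (-0.5×0.0185)² = 8.59e-05
δT/T = √(0.000142) = 0.0119

1.19%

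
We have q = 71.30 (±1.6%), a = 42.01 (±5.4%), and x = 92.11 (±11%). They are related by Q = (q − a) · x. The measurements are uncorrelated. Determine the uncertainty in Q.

Let u = q − a = 29.29. δu = √(δq² + δa²) = √(1.30 + 5.15) = 2.54, so δu/u = 0.0867.
Q is then a monomial in u, x:
δQ/Q = √((δu/u)² + (1·δx/x)²) = √(0.00752 + 0.0121) = 0.140
Q = 2698, so δQ = 0.140 × 2698 = 378.

378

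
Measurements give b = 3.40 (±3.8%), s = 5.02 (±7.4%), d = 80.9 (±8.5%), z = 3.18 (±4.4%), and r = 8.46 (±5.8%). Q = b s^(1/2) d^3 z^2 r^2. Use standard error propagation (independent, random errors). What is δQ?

Relative error in a monomial: (δQ/Q)² = Σ (nᵢ · δxᵢ/xᵢ)².
  (1·δb/b)² = (1×0.0380)² = 0.00144;  (½·δs/s)² = (0.5×0.0740)² = 0.00137;  (3·δd/d)² = (3×0.0850)² = 0.0650;  (2·δz/z)² = (2×0.0440)² = 0.00774;  (2·δr/r)² = (2×0.0580)² = 0.0135
δQ/Q = √(0.0890) = 0.298
Q = 2.92e+09, so δQ = 0.298 × 2.92e+09 = 8.71e+08.

8.71e+08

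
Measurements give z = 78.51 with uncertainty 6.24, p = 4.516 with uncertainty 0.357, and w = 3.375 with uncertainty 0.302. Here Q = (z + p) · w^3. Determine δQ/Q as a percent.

Let u = z + p = 83.03. δu = √(δz² + δp²) = √(38.9 + 0.127) = 6.25, so δu/u = 0.0753.
Q is then a monomial in u, w:
δQ/Q = √((δu/u)² + (3·δw/w)²) = √(0.00567 + 0.0721) = 0.279

27.9%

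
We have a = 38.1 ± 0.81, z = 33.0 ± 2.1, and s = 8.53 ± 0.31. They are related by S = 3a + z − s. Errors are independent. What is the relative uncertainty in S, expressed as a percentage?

2.33%

Sums and differences: (δS)² = Σ (cᵢ δxᵢ)².
  (3·δa)² = 5.90;  (δz)² = 4.41;  (δs)² = 0.0961
δS = √(10.4) = 3.23
S = 139, so δS/S = 3.23/139 = 0.0233.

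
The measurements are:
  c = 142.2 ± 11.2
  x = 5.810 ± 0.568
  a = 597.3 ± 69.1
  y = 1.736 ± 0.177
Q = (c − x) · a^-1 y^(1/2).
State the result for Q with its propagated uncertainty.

0.3009 ± 0.0454

Let u = c − x = 136.4. δu = √(δc² + δx²) = √(125 + 0.323) = 11.2, so δu/u = 0.0822.
Q is then a monomial in u, a, y:
δQ/Q = √((δu/u)² + (-1·δa/a)² + (½·δy/y)²) = √(0.00676 + 0.0134 + 0.00260) = 0.151
Q = 0.3009, so δQ = 0.151 × 0.3009 = 0.0454.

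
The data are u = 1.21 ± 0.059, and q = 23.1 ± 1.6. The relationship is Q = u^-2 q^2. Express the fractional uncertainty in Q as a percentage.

For a monomial Q ∝ u^-2, q^2, fractional errors add in quadrature:
  (-2·δu/u)² = (-2×0.0488)² = 0.00951;  (2·δq/q)² = (2×0.0693)² = 0.0192
δQ/Q = √(0.0287) = 0.169

16.9%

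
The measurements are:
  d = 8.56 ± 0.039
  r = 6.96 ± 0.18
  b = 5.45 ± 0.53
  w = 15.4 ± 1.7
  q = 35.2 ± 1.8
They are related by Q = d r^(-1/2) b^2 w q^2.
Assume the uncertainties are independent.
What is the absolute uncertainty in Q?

Products/powers → add relative errors in quadrature, weighted by exponent:
  (1·δd/d)² = (1×0.00456)² = 2.08e-05;  (−½·δr/r)² = (-0.5×0.0259)² = 0.000167;  (2·δb/b)² = (2×0.0972)² = 0.0378;  (1·δw/w)² = (1×0.110)² = 0.0122;  (2·δq/q)² = (2×0.0511)² = 0.0105
δQ/Q = √(0.0607) = 0.246
Q = 1.84e+06, so δQ = 0.246 × 1.84e+06 = 4.53e+05.

4.53e+05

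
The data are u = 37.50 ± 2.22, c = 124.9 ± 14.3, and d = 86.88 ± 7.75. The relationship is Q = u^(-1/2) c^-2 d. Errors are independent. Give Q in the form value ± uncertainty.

Each factor contributes (exponent × relative error)² to (δQ/Q)²:
  (−½·δu/u)² = (-0.5×0.0592)² = 0.000876;  (-2·δc/c)² = (-2×0.114)² = 0.0524;  (1·δd/d)² = (1×0.0892)² = 0.00796
δQ/Q = √(0.0613) = 0.248
Q = 0.0009095, so δQ = 0.248 × 0.0009095 = 0.000225.

0.0009095 ± 0.000225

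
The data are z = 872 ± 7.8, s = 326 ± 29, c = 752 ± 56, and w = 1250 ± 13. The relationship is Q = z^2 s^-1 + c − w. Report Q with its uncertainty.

1830 ± 219

Let p = z^2·s^-1 = 2330. δp/p = √((2·δz/z)² + (-1·δs/s)²) = √(0.000320 + 0.00791) = 0.0907, so δp = 212.
Q = p + c − w: δQ = √(δp² + δc² + δw²) = √(44800 + 3140 + 169) = 219
Q = 1830.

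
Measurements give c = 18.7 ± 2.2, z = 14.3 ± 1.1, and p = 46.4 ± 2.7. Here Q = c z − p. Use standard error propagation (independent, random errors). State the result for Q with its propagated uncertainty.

221 ± 37.7

Let w = c·z = 267. δw/w = √((1·δc/c)² + (1·δz/z)²) = √(0.0138 + 0.00592) = 0.141, so δw = 37.6.
Q = w − p: δQ = √(δw² + δp²) = √(1410 + 7.29) = 37.7
Q = 221.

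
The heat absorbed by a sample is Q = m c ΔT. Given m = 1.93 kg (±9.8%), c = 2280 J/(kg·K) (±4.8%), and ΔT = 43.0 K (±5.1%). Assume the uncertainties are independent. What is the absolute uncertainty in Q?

22800 J

Each factor contributes (exponent × relative error)² to (δQ/Q)²:
  (1·δm/m)² = (1×0.0980)² = 0.00960;  (1·δc/c)² = (1×0.0480)² = 0.00230;  (1·δΔT/ΔT)² = (1×0.0510)² = 0.00260
δQ/Q = √(0.0145) = 0.120
Q = 1.89e+05 J, so δQ = 0.120 × 1.89e+05 = 22800 J.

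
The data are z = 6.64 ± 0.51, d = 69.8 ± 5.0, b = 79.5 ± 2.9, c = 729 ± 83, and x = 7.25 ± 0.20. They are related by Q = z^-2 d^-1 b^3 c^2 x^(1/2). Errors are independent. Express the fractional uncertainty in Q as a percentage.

30.5%

Each factor contributes (exponent × relative error)² to (δQ/Q)²:
  (-2·δz/z)² = (-2×0.0768)² = 0.0236;  (-1·δd/d)² = (-1×0.0716)² = 0.00513;  (3·δb/b)² = (3×0.0365)² = 0.0120;  (2·δc/c)² = (2×0.114)² = 0.0519;  (½·δx/x)² = (0.5×0.0276)² = 0.000190
δQ/Q = √(0.0927) = 0.305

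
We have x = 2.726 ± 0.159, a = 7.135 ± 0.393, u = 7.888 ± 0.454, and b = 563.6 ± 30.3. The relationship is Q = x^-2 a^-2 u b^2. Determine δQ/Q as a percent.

Relative error in a monomial: (δQ/Q)² = Σ (nᵢ · δxᵢ/xᵢ)².
  (-2·δx/x)² = (-2×0.0583)² = 0.0136;  (-2·δa/a)² = (-2×0.0551)² = 0.0121;  (1·δu/u)² = (1×0.0576)² = 0.00331;  (2·δb/b)² = (2×0.0538)² = 0.0116
δQ/Q = √(0.0406) = 0.202

20.2%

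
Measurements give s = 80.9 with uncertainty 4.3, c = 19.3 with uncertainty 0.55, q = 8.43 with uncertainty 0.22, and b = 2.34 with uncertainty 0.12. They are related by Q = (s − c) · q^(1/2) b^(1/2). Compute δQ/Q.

Let u = s − c = 61.6. δu = √(δs² + δc²) = √(18.5 + 0.303) = 4.34, so δu/u = 0.0704.
Q is then a monomial in u, q, b:
δQ/Q = √((δu/u)² + (½·δq/q)² + (½·δb/b)²) = √(0.00495 + 0.000170 + 0.000657) = 0.0760

0.0760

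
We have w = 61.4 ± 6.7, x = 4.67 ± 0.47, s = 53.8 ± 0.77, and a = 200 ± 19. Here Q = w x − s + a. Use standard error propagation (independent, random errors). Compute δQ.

46.6

Let p = w·x = 287. δp/p = √((1·δw/w)² + (1·δx/x)²) = √(0.0119 + 0.0101) = 0.148, so δp = 42.6.
Q = p − s + a: δQ = √(δp² + δs² + δa²) = √(1810 + 0.593 + 361) = 46.6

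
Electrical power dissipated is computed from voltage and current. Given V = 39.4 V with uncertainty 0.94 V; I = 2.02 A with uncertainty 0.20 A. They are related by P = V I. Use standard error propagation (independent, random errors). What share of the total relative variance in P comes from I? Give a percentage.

(δP/P)² = (1·δV/V)² + (1·δI/I)²
  V term: (1×0.0239)² = 0.000569
  I term: (1×0.0990)² = 0.00980
Total = 0.0104. Share from I = 0.00980/0.0104 = 0.945.

94.5%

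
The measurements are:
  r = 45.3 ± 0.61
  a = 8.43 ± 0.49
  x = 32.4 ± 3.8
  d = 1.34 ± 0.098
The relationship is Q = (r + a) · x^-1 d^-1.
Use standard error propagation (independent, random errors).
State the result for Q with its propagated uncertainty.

1.24 ± 0.172

Let u = r + a = 53.7. δu = √(δr² + δa²) = √(0.372 + 0.240) = 0.782, so δu/u = 0.0146.
Q is then a monomial in u, x, d:
δQ/Q = √((δu/u)² + (-1·δx/x)² + (-1·δd/d)²) = √(0.000212 + 0.0138 + 0.00535) = 0.139
Q = 1.24, so δQ = 0.139 × 1.24 = 0.172.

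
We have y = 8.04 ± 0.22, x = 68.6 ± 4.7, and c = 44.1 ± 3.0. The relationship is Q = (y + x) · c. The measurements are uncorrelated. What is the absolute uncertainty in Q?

310

Let u = y + x = 76.6. δu = √(δy² + δx²) = √(0.0484 + 22.1) = 4.71, so δu/u = 0.0614.
Q is then a monomial in u, c:
δQ/Q = √((δu/u)² + (1·δc/c)²) = √(0.00377 + 0.00463) = 0.0916
Q = 3380, so δQ = 0.0916 × 3380 = 310.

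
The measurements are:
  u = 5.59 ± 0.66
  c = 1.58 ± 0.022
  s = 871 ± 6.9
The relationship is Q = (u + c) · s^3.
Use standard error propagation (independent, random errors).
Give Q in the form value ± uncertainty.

(4.74 ± 0.451) × 10^9

Let w = u + c = 7.17. δw = √(δu² + δc²) = √(0.436 + 0.000484) = 0.660, so δw/w = 0.0921.
Q is then a monomial in w, s:
δQ/Q = √((δw/w)² + (3·δs/s)²) = √(0.00848 + 0.000565) = 0.0951
Q = 4.74e+09, so δQ = 0.0951 × 4.74e+09 = 4.51e+08.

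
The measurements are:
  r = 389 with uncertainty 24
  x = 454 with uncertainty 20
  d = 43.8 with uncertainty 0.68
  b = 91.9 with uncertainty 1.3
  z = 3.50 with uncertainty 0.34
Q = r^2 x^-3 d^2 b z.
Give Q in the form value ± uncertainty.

998 ± 208

For a monomial Q ∝ r^2, x^-3, d^2, b, z, fractional errors add in quadrature:
  (2·δr/r)² = (2×0.0617)² = 0.0152;  (-3·δx/x)² = (-3×0.0441)² = 0.0175;  (2·δd/d)² = (2×0.0155)² = 0.000964;  (1·δb/b)² = (1×0.0141)² = 0.000200;  (1·δz/z)² = (1×0.0971)² = 0.00944
δQ/Q = √(0.0433) = 0.208
Q = 998, so δQ = 0.208 × 998 = 208.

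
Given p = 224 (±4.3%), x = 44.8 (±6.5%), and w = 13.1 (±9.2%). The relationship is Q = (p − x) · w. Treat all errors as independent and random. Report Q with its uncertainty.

2350 ± 253

Let u = p − x = 179. δu = √(δp² + δx²) = √(92.8 + 8.48) = 10.1, so δu/u = 0.0562.
Q is then a monomial in u, w:
δQ/Q = √((δu/u)² + (1·δw/w)²) = √(0.00315 + 0.00846) = 0.108
Q = 2350, so δQ = 0.108 × 2350 = 253.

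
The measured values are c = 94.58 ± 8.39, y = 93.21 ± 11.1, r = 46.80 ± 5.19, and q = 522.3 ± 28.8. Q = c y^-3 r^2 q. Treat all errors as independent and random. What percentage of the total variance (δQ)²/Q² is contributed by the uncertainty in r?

26.2%

(δQ/Q)² = (1·δc/c)² + (-3·δy/y)² + (2·δr/r)² + (1·δq/q)²
  c term: (1×0.0887)² = 0.00787
  y term: (-3×0.119)² = 0.128
  r term: (2×0.111)² = 0.0492
  q term: (1×0.0551)² = 0.00304
Total = 0.188. Share from r = 0.0492/0.188 = 0.262.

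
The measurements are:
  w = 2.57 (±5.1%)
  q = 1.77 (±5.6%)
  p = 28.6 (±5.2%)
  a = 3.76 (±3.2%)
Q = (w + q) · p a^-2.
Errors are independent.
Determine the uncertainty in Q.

0.797

Let u = w + q = 4.34. δu = √(δw² + δq²) = √(0.0172 + 0.00982) = 0.164, so δu/u = 0.0379.
Q is then a monomial in u, p, a:
δQ/Q = √((δu/u)² + (1·δp/p)² + (-2·δa/a)²) = √(0.00143 + 0.00270 + 0.00410) = 0.0907
Q = 8.78, so δQ = 0.0907 × 8.78 = 0.797.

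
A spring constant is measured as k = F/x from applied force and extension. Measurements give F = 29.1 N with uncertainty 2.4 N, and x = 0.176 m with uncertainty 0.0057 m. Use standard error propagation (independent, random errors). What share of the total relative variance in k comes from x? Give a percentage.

(δk/k)² = (1·δF/F)² + (-1·δx/x)²
  F term: (1×0.0825)² = 0.00680
  x term: (-1×0.0324)² = 0.00105
Total = 0.00785. Share from x = 0.00105/0.00785 = 0.134.

13.4%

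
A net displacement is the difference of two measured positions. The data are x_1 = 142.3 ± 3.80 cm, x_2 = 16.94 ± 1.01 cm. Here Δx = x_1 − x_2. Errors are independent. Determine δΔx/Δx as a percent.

3.14%

Each term contributes (cᵢ δxᵢ)² to (δΔx)²:
  (δx_1)² = 14.4;  (δx_2)² = 1.02
δΔx = √(15.5) = 3.93 cm
Δx = 125.4 cm, so δΔx/Δx = 3.93/125.4 = 0.0314.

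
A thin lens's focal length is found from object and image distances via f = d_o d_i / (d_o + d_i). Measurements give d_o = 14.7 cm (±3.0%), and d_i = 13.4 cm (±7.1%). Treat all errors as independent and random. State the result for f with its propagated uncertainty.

7.01 ± 0.279 cm

∂f/∂d_o = (d_i/(d_o+d_i))² = 0.227;  ∂f/∂d_i = (d_o/(d_o+d_i))² = 0.274
δf = √((∂f/∂d_o · δd_o)² + (∂f/∂d_i · δd_i)²) = √(0.0101 + 0.0678) = 0.279 cm
f = 7.01 cm.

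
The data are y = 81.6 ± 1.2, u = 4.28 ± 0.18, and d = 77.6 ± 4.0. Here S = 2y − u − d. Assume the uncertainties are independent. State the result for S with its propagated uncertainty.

S is a linear combination, so absolute uncertainties add in quadrature:
  (2·δy)² = 5.76;  (δu)² = 0.0324;  (δd)² = 16.0
δS = √(21.8) = 4.67
S = 81.3.

81.3 ± 4.67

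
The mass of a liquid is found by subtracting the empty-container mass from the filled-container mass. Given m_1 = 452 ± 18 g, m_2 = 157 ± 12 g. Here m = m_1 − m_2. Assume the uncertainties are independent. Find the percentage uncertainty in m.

7.33%

For a sum/difference, combine absolute errors in quadrature:
  (δm_1)² = 324;  (δm_2)² = 144
δm = √(468) = 21.6 g
m = 295 g, so δm/m = 21.6/295 = 0.0733.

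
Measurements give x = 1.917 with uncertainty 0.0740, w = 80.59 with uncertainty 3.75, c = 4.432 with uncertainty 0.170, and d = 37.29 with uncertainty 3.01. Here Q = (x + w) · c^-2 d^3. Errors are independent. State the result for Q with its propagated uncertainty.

Let u = x + w = 82.51. δu = √(δx² + δw²) = √(0.00548 + 14.1) = 3.75, so δu/u = 0.0455.
Q is then a monomial in u, c, d:
δQ/Q = √((δu/u)² + (-2·δc/c)² + (3·δd/d)²) = √(0.00207 + 0.00589 + 0.0586) = 0.258
Q = 217800, so δQ = 0.258 × 217800 = 56200.

217800 ± 56200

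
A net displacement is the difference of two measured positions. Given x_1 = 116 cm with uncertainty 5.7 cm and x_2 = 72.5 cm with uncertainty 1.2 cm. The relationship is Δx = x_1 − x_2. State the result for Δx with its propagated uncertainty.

43.5 ± 5.82 cm

Sums and differences: (δΔx)² = Σ (cᵢ δxᵢ)².
  (δx_1)² = 32.5;  (δx_2)² = 1.44
δΔx = √(33.9) = 5.82 cm
Δx = 43.5 cm.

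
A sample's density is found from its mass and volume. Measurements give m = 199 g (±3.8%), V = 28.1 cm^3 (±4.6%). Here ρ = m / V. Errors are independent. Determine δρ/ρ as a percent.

5.97%

For a monomial ρ ∝ m, V^-1, fractional errors add in quadrature:
  (1·δm/m)² = (1×0.0380)² = 0.00144;  (-1·δV/V)² = (-1×0.0460)² = 0.00212
δρ/ρ = √(0.00356) = 0.0597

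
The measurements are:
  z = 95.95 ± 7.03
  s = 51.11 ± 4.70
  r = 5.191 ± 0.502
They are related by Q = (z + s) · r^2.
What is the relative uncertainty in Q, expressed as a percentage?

20.2%

Let u = z + s = 147.1. δu = √(δz² + δs²) = √(49.4 + 22.1) = 8.46, so δu/u = 0.0575.
Q is then a monomial in u, r:
δQ/Q = √((δu/u)² + (2·δr/r)²) = √(0.00331 + 0.0374) = 0.202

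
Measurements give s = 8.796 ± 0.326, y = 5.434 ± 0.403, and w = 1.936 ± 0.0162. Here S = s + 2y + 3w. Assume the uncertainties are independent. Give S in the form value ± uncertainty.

25.47 ± 0.871

S is a linear combination, so absolute uncertainties add in quadrature:
  (δs)² = 0.106;  (2·δy)² = 0.650;  (3·δw)² = 0.00236
δS = √(0.758) = 0.871
S = 25.47.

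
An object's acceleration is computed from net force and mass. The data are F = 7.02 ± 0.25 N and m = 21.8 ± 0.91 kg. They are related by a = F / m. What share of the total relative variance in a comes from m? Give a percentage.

57.9%

(δa/a)² = (1·δF/F)² + (-1·δm/m)²
  F term: (1×0.0356)² = 0.00127
  m term: (-1×0.0417)² = 0.00174
Total = 0.00301. Share from m = 0.00174/0.00301 = 0.579.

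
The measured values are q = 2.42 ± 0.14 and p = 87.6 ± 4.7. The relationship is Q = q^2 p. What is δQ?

65.4

Each factor contributes (exponent × relative error)² to (δQ/Q)²:
  (2·δq/q)² = (2×0.0579)² = 0.0134;  (1·δp/p)² = (1×0.0537)² = 0.00288
δQ/Q = √(0.0163) = 0.128
Q = 513, so δQ = 0.128 × 513 = 65.4.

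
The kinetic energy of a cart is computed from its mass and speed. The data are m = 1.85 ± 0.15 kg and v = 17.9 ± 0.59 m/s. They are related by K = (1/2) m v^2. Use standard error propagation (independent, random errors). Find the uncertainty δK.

31.0 J

K is a product of powers, so relative uncertainties combine in quadrature:
  (1·δm/m)² = (1×0.0811)² = 0.00657;  (2·δv/v)² = (2×0.0330)² = 0.00435
δK/K = √(0.0109) = 0.104
K = 296 J, so δK = 0.104 × 296 = 31.0 J.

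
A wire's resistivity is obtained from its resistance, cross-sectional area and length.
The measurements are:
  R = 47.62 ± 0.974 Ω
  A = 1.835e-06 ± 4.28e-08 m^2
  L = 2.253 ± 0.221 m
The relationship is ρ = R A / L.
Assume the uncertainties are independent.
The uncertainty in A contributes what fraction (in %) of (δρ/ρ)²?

5.14%

(δρ/ρ)² = (1·δR/R)² + (1·δA/A)² + (-1·δL/L)²
  R term: (1×0.0205)² = 0.000418
  A term: (1×0.0233)² = 0.000544
  L term: (-1×0.0981)² = 0.00962
Total = 0.0106. Share from A = 0.000544/0.0106 = 0.0514.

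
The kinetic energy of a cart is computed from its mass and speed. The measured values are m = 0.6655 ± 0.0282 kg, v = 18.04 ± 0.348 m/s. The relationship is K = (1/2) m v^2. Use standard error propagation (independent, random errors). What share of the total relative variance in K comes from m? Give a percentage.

54.7%

(δK/K)² = (1·δm/m)² + (2·δv/v)²
  m term: (1×0.0424)² = 0.00180
  v term: (2×0.0193)² = 0.00149
Total = 0.00328. Share from m = 0.00180/0.00328 = 0.547.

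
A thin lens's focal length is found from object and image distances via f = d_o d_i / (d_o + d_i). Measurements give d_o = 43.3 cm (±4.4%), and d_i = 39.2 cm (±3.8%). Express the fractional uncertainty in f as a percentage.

∂f/∂d_o = (d_i/(d_o+d_i))² = 0.226;  ∂f/∂d_i = (d_o/(d_o+d_i))² = 0.275
δf = √((∂f/∂d_o · δd_o)² + (∂f/∂d_i · δd_i)²) = √(0.185 + 0.168) = 0.594 cm
f = 20.6 cm, so δf/f = 0.594/20.6 = 0.0289.

2.89%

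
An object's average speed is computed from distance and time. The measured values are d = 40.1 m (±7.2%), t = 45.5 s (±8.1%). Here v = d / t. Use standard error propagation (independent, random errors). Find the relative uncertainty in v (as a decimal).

0.108

Each factor contributes (exponent × relative error)² to (δv/v)²:
  (1·δd/d)² = (1×0.0720)² = 0.00518;  (-1·δt/t)² = (-1×0.0810)² = 0.00656
δv/v = √(0.0117) = 0.108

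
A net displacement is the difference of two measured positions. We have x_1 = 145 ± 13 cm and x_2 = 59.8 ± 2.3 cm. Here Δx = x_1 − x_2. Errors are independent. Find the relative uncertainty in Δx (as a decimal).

0.155

Sums and differences: (δΔx)² = Σ (cᵢ δxᵢ)².
  (δx_1)² = 169;  (δx_2)² = 5.29
δΔx = √(174) = 13.2 cm
Δx = 85.2 cm, so δΔx/Δx = 13.2/85.2 = 0.155.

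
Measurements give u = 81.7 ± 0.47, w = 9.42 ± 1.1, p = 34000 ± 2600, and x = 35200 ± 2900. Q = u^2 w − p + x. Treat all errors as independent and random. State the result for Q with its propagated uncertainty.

Let h = u^2·w = 62900. δh/h = √((2·δu/u)² + (1·δw/w)²) = √(0.000132 + 0.0136) = 0.117, so δh = 7380.
Q = h − p + x: δQ = √(δh² + δp² + δx²) = √(5.44e+07 + 6.76e+06 + 8.41e+06) = 8340
Q = 64100.

64100 ± 8340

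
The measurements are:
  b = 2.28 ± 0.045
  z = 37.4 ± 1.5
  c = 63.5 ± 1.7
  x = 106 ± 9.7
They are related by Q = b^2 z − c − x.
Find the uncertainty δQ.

14.7

Let p = b^2·z = 194. δp/p = √((2·δb/b)² + (1·δz/z)²) = √(0.00156 + 0.00161) = 0.0563, so δp = 10.9.
Q = p − c − x: δQ = √(δp² + δc² + δx²) = √(120 + 2.89 + 94.1) = 14.7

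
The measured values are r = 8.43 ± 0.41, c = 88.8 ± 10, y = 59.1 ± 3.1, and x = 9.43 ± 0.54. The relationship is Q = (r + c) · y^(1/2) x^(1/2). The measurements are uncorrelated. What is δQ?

Let u = r + c = 97.2. δu = √(δr² + δc²) = √(0.168 + 100) = 10.0, so δu/u = 0.103.
Q is then a monomial in u, y, x:
δQ/Q = √((δu/u)² + (½·δy/y)² + (½·δx/x)²) = √(0.0106 + 0.000688 + 0.000820) = 0.110
Q = 2300, so δQ = 0.110 × 2300 = 253.

253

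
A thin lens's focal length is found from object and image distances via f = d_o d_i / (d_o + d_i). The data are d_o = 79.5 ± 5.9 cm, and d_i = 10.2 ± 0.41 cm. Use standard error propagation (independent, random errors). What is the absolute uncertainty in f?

∂f/∂d_o = (d_i/(d_o+d_i))² = 0.0129;  ∂f/∂d_i = (d_o/(d_o+d_i))² = 0.786
δf = √((∂f/∂d_o · δd_o)² + (∂f/∂d_i · δd_i)²) = √(0.00582 + 0.104) = 0.331 cm

0.331 cm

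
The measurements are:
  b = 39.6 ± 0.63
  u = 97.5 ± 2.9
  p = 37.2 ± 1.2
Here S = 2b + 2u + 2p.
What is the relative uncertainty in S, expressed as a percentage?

1.84%

Each term contributes (cᵢ δxᵢ)² to (δS)²:
  (2·δb)² = 1.59;  (2·δu)² = 33.6;  (2·δp)² = 5.76
δS = √(41.0) = 6.40
S = 349, so δS/S = 6.40/349 = 0.0184.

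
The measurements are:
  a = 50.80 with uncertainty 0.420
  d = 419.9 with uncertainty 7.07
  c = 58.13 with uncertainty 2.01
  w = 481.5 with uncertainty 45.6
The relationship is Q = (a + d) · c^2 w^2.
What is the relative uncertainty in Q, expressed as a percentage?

20.2%

Let u = a + d = 470.7. δu = √(δa² + δd²) = √(0.176 + 50.0) = 7.08, so δu/u = 0.0150.
Q is then a monomial in u, c, w:
δQ/Q = √((δu/u)² + (2·δc/c)² + (2·δw/w)²) = √(0.000226 + 0.00478 + 0.0359) = 0.202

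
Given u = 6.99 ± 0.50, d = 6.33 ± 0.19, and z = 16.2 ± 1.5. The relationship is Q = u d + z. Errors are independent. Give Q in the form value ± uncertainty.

Let p = u·d = 44.2. δp/p = √((1·δu/u)² + (1·δd/d)²) = √(0.00512 + 0.000901) = 0.0776, so δp = 3.43.
Q = p + z: δQ = √(δp² + δz²) = √(11.8 + 2.25) = 3.75
Q = 60.4.

60.4 ± 3.75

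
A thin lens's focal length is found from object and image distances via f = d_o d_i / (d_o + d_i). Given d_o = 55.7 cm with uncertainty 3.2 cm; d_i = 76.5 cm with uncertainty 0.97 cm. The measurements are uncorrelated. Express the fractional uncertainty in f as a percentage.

∂f/∂d_o = (d_i/(d_o+d_i))² = 0.335;  ∂f/∂d_i = (d_o/(d_o+d_i))² = 0.178
δf = √((∂f/∂d_o · δd_o)² + (∂f/∂d_i · δd_i)²) = √(1.15 + 0.0297) = 1.09 cm
f = 32.2 cm, so δf/f = 1.09/32.2 = 0.0337.

3.37%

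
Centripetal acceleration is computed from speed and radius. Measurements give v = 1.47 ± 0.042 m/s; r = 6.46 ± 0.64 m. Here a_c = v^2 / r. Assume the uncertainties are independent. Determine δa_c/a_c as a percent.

Each factor contributes (exponent × relative error)² to (δa_c/a_c)²:
  (2·δv/v)² = (2×0.0286)² = 0.00327;  (-1·δr/r)² = (-1×0.0991)² = 0.00982
δa_c/a_c = √(0.0131) = 0.114

11.4%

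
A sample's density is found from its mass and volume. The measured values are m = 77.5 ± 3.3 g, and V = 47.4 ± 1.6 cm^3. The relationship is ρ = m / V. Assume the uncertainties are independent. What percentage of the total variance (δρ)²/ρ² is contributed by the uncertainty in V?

38.6%

(δρ/ρ)² = (1·δm/m)² + (-1·δV/V)²
  m term: (1×0.0426)² = 0.00181
  V term: (-1×0.0338)² = 0.00114
Total = 0.00295. Share from V = 0.00114/0.00295 = 0.386.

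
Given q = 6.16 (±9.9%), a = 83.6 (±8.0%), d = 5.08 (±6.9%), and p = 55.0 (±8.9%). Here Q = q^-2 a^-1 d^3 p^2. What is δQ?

Each factor contributes (exponent × relative error)² to (δQ/Q)²:
  (-2·δq/q)² = (-2×0.0990)² = 0.0392;  (-1·δa/a)² = (-1×0.0800)² = 0.00640;  (3·δd/d)² = (3×0.0690)² = 0.0428;  (2·δp/p)² = (2×0.0890)² = 0.0317
δQ/Q = √(0.120) = 0.347
Q = 125, so δQ = 0.347 × 125 = 43.3.

43.3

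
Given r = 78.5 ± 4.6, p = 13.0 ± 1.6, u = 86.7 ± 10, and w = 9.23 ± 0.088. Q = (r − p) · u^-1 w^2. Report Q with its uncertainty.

Let h = r − p = 65.5. δh = √(δr² + δp²) = √(21.2 + 2.56) = 4.87, so δh/h = 0.0744.
Q is then a monomial in h, u, w:
δQ/Q = √((δh/h)² + (-1·δu/u)² + (2·δw/w)²) = √(0.00553 + 0.0133 + 0.000364) = 0.139
Q = 64.4, so δQ = 0.139 × 64.4 = 8.92.

64.4 ± 8.92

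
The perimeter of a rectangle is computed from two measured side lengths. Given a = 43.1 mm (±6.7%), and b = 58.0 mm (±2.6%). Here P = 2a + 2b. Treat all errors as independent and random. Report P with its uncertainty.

Absolute uncertainties add in quadrature for a linear combination:
  (2·δa)² = 33.4;  (2·δb)² = 9.10
δP = √(42.5) = 6.52 mm
P = 202 mm.

202 ± 6.52 mm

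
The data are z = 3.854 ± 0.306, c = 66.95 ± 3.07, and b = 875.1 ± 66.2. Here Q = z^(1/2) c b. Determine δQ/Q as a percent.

Q is a product of powers, so relative uncertainties combine in quadrature:
  (½·δz/z)² = (0.5×0.0794)² = 0.00158;  (1·δc/c)² = (1×0.0459)² = 0.00210;  (1·δb/b)² = (1×0.0756)² = 0.00572
δQ/Q = √(0.00940) = 0.0970

9.70%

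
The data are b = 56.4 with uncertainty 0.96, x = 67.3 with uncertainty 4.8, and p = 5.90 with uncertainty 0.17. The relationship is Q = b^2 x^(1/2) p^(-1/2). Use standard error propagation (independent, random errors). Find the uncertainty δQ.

552

Each factor contributes (exponent × relative error)² to (δQ/Q)²:
  (2·δb/b)² = (2×0.0170)² = 0.00116;  (½·δx/x)² = (0.5×0.0713)² = 0.00127;  (−½·δp/p)² = (-0.5×0.0288)² = 0.000208
δQ/Q = √(0.00264) = 0.0514
Q = 10700, so δQ = 0.0514 × 10700 = 552.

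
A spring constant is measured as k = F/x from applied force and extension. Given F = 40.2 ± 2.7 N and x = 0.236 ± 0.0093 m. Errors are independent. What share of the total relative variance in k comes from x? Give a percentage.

(δk/k)² = (1·δF/F)² + (-1·δx/x)²
  F term: (1×0.0672)² = 0.00451
  x term: (-1×0.0394)² = 0.00155
Total = 0.00606. Share from x = 0.00155/0.00606 = 0.256.

25.6%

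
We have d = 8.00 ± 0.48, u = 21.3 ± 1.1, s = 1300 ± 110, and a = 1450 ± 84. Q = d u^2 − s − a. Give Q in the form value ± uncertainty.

880 ± 455

Let p = d·u^2 = 3630. δp/p = √((1·δd/d)² + (2·δu/u)²) = √(0.00360 + 0.0107) = 0.119, so δp = 434.
Q = p − s − a: δQ = √(δp² + δs² + δa²) = √(1.88e+05 + 12100 + 7060) = 455
Q = 880.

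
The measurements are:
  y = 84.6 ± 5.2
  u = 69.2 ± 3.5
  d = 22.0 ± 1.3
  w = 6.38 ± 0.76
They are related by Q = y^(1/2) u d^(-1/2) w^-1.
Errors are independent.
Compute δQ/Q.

Q is a product of powers, so relative uncertainties combine in quadrature:
  (½·δy/y)² = (0.5×0.0615)² = 0.000945;  (1·δu/u)² = (1×0.0506)² = 0.00256;  (−½·δd/d)² = (-0.5×0.0591)² = 0.000873;  (-1·δw/w)² = (-1×0.119)² = 0.0142
δQ/Q = √(0.0186) = 0.136

0.136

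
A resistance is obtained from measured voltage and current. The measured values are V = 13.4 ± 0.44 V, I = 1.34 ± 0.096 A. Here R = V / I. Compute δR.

0.788 Ω

Relative error in a monomial: (δR/R)² = Σ (nᵢ · δxᵢ/xᵢ)².
  (1·δV/V)² = (1×0.0328)² = 0.00108;  (-1·δI/I)² = (-1×0.0716)² = 0.00513
δR/R = √(0.00621) = 0.0788
R = 10.0 Ω, so δR = 0.0788 × 10.0 = 0.788 Ω.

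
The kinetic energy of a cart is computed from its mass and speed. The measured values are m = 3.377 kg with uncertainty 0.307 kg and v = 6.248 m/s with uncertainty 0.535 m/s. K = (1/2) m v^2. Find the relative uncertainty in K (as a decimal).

0.194

Products/powers → add relative errors in quadrature, weighted by exponent:
  (1·δm/m)² = (1×0.0909)² = 0.00826;  (2·δv/v)² = (2×0.0856)² = 0.0293
δK/K = √(0.0376) = 0.194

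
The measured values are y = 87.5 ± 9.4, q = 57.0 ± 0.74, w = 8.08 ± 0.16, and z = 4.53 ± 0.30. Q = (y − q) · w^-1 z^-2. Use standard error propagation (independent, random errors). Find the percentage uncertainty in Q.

33.7%

Let u = y − q = 30.5. δu = √(δy² + δq²) = √(88.4 + 0.548) = 9.43, so δu/u = 0.309.
Q is then a monomial in u, w, z:
δQ/Q = √((δu/u)² + (-1·δw/w)² + (-2·δz/z)²) = √(0.0956 + 0.000392 + 0.0175) = 0.337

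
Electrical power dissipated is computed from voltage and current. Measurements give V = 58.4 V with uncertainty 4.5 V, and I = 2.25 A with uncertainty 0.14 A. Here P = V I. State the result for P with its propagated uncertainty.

131 ± 13.0 W

Relative error in a monomial: (δP/P)² = Σ (nᵢ · δxᵢ/xᵢ)².
  (1·δV/V)² = (1×0.0771)² = 0.00594;  (1·δI/I)² = (1×0.0622)² = 0.00387
δP/P = √(0.00981) = 0.0990
P = 131 W, so δP = 0.0990 × 131 = 13.0 W.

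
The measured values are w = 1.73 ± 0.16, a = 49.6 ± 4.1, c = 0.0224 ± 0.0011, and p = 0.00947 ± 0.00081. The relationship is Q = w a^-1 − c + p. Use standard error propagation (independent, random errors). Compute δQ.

Let h = w·a^-1 = 0.0349. δh/h = √((1·δw/w)² + (-1·δa/a)²) = √(0.00855 + 0.00683) = 0.124, so δh = 0.00433.
Q = h − c + p: δQ = √(δh² + δc² + δp²) = √(1.87e-05 + 1.21e-06 + 6.56e-07) = 0.00454

0.00454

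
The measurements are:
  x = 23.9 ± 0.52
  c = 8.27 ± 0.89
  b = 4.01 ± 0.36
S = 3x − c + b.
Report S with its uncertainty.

67.4 ± 1.83

S is a linear combination, so absolute uncertainties add in quadrature:
  (3·δx)² = 2.43;  (δc)² = 0.792;  (δb)² = 0.130
δS = √(3.36) = 1.83
S = 67.4.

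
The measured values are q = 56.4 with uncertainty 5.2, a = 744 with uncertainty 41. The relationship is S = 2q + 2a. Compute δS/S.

0.0516

For a sum/difference, combine absolute errors in quadrature:
  (2·δq)² = 108;  (2·δa)² = 6720
δS = √(6830) = 82.7
S = 1600, so δS/S = 82.7/1600 = 0.0516.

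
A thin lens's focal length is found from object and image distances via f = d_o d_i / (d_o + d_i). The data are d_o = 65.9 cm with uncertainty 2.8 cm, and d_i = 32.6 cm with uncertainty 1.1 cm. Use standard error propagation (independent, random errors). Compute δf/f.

0.0266

∂f/∂d_o = (d_i/(d_o+d_i))² = 0.110;  ∂f/∂d_i = (d_o/(d_o+d_i))² = 0.448
δf = √((∂f/∂d_o · δd_o)² + (∂f/∂d_i · δd_i)²) = √(0.0941 + 0.242) = 0.580 cm
f = 21.8 cm, so δf/f = 0.580/21.8 = 0.0266.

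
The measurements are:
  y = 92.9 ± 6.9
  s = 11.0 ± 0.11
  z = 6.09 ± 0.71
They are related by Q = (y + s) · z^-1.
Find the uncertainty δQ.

2.29

Let u = y + s = 104. δu = √(δy² + δs²) = √(47.6 + 0.0121) = 6.90, so δu/u = 0.0664.
Q is then a monomial in u, z:
δQ/Q = √((δu/u)² + (-1·δz/z)²) = √(0.00441 + 0.0136) = 0.134
Q = 17.1, so δQ = 0.134 × 17.1 = 2.29.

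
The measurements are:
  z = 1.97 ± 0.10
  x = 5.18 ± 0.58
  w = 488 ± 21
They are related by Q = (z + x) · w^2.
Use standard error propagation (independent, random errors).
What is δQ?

Let u = z + x = 7.15. δu = √(δz² + δx²) = √(0.0100 + 0.336) = 0.589, so δu/u = 0.0823.
Q is then a monomial in u, w:
δQ/Q = √((δu/u)² + (2·δw/w)²) = √(0.00678 + 0.00741) = 0.119
Q = 1.7e+06, so δQ = 0.119 × 1.7e+06 = 2.03e+05.

2.03e+05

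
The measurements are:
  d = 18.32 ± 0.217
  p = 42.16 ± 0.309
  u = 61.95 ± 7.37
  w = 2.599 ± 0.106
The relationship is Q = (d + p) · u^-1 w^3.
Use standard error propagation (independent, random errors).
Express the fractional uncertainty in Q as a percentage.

17.1%

Let h = d + p = 60.48. δh = √(δd² + δp²) = √(0.0471 + 0.0955) = 0.378, so δh/h = 0.00624.
Q is then a monomial in h, u, w:
δQ/Q = √((δh/h)² + (-1·δu/u)² + (3·δw/w)²) = √(3.9e-05 + 0.0142 + 0.0150) = 0.171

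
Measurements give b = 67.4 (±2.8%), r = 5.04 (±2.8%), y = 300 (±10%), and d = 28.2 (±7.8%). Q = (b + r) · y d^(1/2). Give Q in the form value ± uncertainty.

(1.15 ± 0.127) × 10^5

Let u = b + r = 72.4. δu = √(δb² + δr²) = √(3.56 + 0.0199) = 1.89, so δu/u = 0.0261.
Q is then a monomial in u, y, d:
δQ/Q = √((δu/u)² + (1·δy/y)² + (½·δd/d)²) = √(0.000682 + 0.0100 + 0.00152) = 0.110
Q = 1.15e+05, so δQ = 0.110 × 1.15e+05 = 12700.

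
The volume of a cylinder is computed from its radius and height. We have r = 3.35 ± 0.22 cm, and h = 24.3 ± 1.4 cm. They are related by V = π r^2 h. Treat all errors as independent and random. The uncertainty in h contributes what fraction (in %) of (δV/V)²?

16.1%

(δV/V)² = (2·δr/r)² + (1·δh/h)²
  r term: (2×0.0657)² = 0.0173
  h term: (1×0.0576)² = 0.00332
Total = 0.0206. Share from h = 0.00332/0.0206 = 0.161.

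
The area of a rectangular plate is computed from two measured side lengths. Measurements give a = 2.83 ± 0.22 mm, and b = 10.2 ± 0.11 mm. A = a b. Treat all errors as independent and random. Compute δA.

2.27 mm^2

Products/powers → add relative errors in quadrature, weighted by exponent:
  (1·δa/a)² = (1×0.0777)² = 0.00604;  (1·δb/b)² = (1×0.0108)² = 0.000116
δA/A = √(0.00616) = 0.0785
A = 28.9 mm^2, so δA = 0.0785 × 28.9 = 2.27 mm^2.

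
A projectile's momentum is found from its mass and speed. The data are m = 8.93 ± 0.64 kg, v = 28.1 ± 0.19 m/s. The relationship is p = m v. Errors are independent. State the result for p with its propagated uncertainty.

p is a product of powers, so relative uncertainties combine in quadrature:
  (1·δm/m)² = (1×0.0717)² = 0.00514;  (1·δv/v)² = (1×0.00676)² = 4.57e-05
δp/p = √(0.00518) = 0.0720
p = 251 kg·m/s, so δp = 0.0720 × 251 = 18.1 kg·m/s.

251 ± 18.1 kg·m/s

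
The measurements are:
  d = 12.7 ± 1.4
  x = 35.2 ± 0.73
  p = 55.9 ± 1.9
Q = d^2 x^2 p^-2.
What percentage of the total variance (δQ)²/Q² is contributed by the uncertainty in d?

88.5%

(δQ/Q)² = (2·δd/d)² + (2·δx/x)² + (-2·δp/p)²
  d term: (2×0.110)² = 0.0486
  x term: (2×0.0207)² = 0.00172
  p term: (-2×0.0340)² = 0.00462
Total = 0.0549. Share from d = 0.0486/0.0549 = 0.885.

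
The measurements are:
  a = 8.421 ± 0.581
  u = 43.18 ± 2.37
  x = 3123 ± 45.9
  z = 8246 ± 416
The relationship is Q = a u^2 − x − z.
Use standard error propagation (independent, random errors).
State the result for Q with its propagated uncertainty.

Let p = a·u^2 = 15700. δp/p = √((1·δa/a)² + (2·δu/u)²) = √(0.00476 + 0.0121) = 0.130, so δp = 2040.
Q = p − x − z: δQ = √(δp² + δx² + δz²) = √(4.14e+06 + 2110 + 1.73e+05) = 2080
Q = 4332.

4332 ± 2080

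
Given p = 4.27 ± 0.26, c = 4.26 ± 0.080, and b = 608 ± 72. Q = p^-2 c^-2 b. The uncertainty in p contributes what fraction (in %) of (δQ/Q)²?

(δQ/Q)² = (-2·δp/p)² + (-2·δc/c)² + (1·δb/b)²
  p term: (-2×0.0609)² = 0.0148
  c term: (-2×0.0188)² = 0.00141
  b term: (1×0.118)² = 0.0140
Total = 0.0303. Share from p = 0.0148/0.0303 = 0.490.

49.0%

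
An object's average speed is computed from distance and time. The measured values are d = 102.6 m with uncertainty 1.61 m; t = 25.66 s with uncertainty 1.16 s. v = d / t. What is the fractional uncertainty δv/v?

Each factor contributes (exponent × relative error)² to (δv/v)²:
  (1·δd/d)² = (1×0.0157)² = 0.000246;  (-1·δt/t)² = (-1×0.0452)² = 0.00204
δv/v = √(0.00229) = 0.0479

0.0479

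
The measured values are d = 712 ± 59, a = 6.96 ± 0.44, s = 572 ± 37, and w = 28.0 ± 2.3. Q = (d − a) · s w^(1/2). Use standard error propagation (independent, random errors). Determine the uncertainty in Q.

Let u = d − a = 705. δu = √(δd² + δa²) = √(3480 + 0.194) = 59.0, so δu/u = 0.0837.
Q is then a monomial in u, s, w:
δQ/Q = √((δu/u)² + (1·δs/s)² + (½·δw/w)²) = √(0.00700 + 0.00418 + 0.00169) = 0.113
Q = 2.13e+06, so δQ = 0.113 × 2.13e+06 = 2.42e+05.

2.42e+05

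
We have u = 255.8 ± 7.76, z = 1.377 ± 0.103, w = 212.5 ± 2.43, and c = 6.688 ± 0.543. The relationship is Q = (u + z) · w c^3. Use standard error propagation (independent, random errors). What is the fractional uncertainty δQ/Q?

Let h = u + z = 257.2. δh = √(δu² + δz²) = √(60.2 + 0.0106) = 7.76, so δh/h = 0.0302.
Q is then a monomial in h, w, c:
δQ/Q = √((δh/h)² + (1·δw/w)² + (3·δc/c)²) = √(0.000911 + 0.000131 + 0.0593) = 0.246

0.246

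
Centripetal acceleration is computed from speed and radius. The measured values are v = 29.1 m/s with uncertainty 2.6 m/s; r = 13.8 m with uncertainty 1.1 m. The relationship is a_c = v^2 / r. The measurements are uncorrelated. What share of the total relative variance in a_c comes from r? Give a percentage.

16.6%

(δa_c/a_c)² = (2·δv/v)² + (-1·δr/r)²
  v term: (2×0.0893)² = 0.0319
  r term: (-1×0.0797)² = 0.00635
Total = 0.0383. Share from r = 0.00635/0.0383 = 0.166.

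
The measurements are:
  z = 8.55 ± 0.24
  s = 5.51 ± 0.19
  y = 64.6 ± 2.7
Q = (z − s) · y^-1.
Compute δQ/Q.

Let u = z − s = 3.04. δu = √(δz² + δs²) = √(0.0576 + 0.0361) = 0.306, so δu/u = 0.101.
Q is then a monomial in u, y:
δQ/Q = √((δu/u)² + (-1·δy/y)²) = √(0.0101 + 0.00175) = 0.109

0.109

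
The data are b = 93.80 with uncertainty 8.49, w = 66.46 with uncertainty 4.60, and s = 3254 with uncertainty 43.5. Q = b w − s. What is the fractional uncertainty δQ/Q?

Let p = b·w = 6234. δp/p = √((1·δb/b)² + (1·δw/w)²) = √(0.00819 + 0.00479) = 0.114, so δp = 710.
Q = p − s: δQ = √(δp² + δs²) = √(5.05e+05 + 1890) = 712
Q = 2980, so δQ/Q = 712/2980 = 0.239.

0.239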